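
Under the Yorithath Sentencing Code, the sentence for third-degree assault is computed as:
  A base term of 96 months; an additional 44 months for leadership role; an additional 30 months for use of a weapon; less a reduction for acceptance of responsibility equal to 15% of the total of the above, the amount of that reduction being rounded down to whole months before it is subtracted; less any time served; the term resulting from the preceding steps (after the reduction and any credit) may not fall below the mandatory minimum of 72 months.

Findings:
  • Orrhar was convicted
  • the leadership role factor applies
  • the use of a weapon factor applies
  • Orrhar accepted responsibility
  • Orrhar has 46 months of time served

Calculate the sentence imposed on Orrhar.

Leadership role enhancement: +44 months
Use of a weapon enhancement: +30 months
Adjusted term: 96 months + 44 months + 30 months = 170 months
Acceptance of responsibility reduction: 15% of 170 months = 25 months (rounded down)
After reduction: 170 − 25 = 145 months
Less time served: 145 months − 46 months = 99 months
Minimum 72 months: 99 months meets the minimum, no increase.

99 months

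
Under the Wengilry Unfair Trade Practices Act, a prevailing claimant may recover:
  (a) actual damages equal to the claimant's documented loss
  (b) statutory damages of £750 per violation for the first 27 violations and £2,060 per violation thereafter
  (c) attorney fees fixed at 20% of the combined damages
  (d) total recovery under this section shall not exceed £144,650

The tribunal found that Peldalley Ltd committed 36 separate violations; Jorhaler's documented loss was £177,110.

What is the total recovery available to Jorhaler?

£144,650

First 27 violations: 27 × £750 = £20,250
Remaining violations: (36 − 27) × £2,060 = £18,540
Statutory damages: £20,250 + £18,540 = £38,790
Combined damages: £177,110 + £38,790 = £215,900
Attorney fees: 20% of £215,900 = £43,180
Total before cap: £215,900 + £43,180 = £259,080
Cap at £144,650: £259,080 exceeds the cap → £144,650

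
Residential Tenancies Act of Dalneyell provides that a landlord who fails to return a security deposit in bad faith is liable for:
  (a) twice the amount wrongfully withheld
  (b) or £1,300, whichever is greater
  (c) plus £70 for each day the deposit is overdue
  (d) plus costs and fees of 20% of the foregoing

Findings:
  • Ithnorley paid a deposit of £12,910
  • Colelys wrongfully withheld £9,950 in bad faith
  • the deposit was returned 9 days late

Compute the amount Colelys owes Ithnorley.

£24,636

Doubled: 2 × £9,950 = £19,900
Minimum £1,300: £19,900 meets the minimum, no increase.
Late-return penalty: 9 × £70 = £630
Damages plus late penalty: £19,900 + £630 = £20,530
Costs and fees: 20% of £20,530 = £4,106
Total recovery: £20,530 + £4,106 = £24,636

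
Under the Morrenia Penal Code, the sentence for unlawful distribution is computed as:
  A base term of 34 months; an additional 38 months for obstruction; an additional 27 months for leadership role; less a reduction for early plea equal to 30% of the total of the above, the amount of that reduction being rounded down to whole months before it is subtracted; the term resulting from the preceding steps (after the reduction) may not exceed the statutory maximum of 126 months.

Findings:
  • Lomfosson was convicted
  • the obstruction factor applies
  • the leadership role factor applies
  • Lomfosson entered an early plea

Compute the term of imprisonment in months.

Obstruction enhancement: +38 months
Leadership role enhancement: +27 months
Adjusted term: 34 months + 38 months + 27 months = 99 months
Early plea reduction: 30% of 99 months = 29 months (rounded down)
After reduction: 99 − 29 = 70 months
Cap at 126 months: 70 months is within the cap, no reduction.

Sentence: 70 months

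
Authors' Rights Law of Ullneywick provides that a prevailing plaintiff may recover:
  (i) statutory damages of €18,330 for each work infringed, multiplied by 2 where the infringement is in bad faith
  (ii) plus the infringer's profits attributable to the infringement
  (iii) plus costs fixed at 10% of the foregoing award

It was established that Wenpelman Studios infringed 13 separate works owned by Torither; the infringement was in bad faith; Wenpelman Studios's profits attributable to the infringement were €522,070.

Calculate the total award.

€1,098,515

Statutory damages: 13 × €18,330 = €238,290
Doubled: 2 × €238,290 = €476,580
Combined award: €476,580 + €522,070 = €998,650
Costs: 10% of €998,650 = €99,865
Award plus costs: €998,650 + €99,865 = €1,098,515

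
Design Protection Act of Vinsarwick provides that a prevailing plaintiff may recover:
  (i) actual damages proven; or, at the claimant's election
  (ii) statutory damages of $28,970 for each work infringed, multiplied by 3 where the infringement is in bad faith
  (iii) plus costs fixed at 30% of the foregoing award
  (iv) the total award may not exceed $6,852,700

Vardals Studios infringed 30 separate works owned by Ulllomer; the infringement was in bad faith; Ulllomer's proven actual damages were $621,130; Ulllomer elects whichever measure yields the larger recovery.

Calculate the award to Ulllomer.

$3,389,490

Statutory damages: 30 × $28,970 = $869,100
Trebled: 3 × $869,100 = $2,607,300
Greater of actual damages ($621,130) or enhanced statutory damages ($2,607,300): $2,607,300
Costs: 30% of $2,607,300 = $782,190
Award plus costs: $2,607,300 + $782,190 = $3,389,490
Cap at $6,852,700: $3,389,490 is within the cap, no reduction.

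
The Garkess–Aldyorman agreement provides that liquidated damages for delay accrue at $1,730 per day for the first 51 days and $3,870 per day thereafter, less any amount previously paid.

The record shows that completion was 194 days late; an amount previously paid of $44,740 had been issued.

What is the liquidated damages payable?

Liquidated damages: $596,900

First 51 days: 51 × $1,730 = $88,230
Remaining days: (194 − 51) × $3,870 = $553,410
Accrued per-day damages: $88,230 + $553,410 = $641,640
Less amount previously paid: $641,640 − $44,740 = $596,900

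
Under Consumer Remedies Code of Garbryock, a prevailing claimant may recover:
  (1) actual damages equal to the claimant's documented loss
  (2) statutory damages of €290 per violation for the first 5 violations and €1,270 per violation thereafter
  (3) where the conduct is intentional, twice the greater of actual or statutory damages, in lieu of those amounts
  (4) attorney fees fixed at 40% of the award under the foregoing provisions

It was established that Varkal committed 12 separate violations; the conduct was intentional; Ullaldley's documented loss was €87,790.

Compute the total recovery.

First 5 violations: 5 × €290 = €1,450
Remaining violations: (12 − 5) × €1,270 = €8,890
Statutory damages: €1,450 + €8,890 = €10,340
Greater of actual damages (€87,790) or statutory damages (€10,340): €87,790
Doubled: 2 × €87,790 = €175,580
Attorney fees: 40% of €175,580 = €70,232
Total recovery: €175,580 + €70,232 = €245,812

Total recovery: €245,812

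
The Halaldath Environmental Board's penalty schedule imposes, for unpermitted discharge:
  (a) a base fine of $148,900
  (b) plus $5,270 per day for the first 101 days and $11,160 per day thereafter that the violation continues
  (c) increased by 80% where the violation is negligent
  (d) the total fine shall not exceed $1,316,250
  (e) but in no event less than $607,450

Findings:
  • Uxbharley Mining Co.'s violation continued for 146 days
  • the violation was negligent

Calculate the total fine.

First 101 days: 101 × $5,270 = $532,270
Remaining days: (146 − 101) × $11,160 = $502,200
Per-day component: $532,270 + $502,200 = $1,034,470
Base plus per-day: $148,900 + $1,034,470 = $1,183,370
Enhancement: 80% of $1,183,370 = $946,696
Enhanced fine: $1,183,370 + $946,696 = $2,130,066
Cap at $1,316,250: $2,130,066 exceeds the cap → $1,316,250
Minimum $607,450: $1,316,250 meets the minimum, no increase.

$1,316,250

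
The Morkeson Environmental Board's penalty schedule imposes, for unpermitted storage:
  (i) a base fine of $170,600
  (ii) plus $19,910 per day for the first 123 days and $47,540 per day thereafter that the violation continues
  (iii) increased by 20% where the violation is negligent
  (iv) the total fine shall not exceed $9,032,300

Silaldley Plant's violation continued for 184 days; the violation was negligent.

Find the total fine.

$6,623,364

First 123 days: 123 × $19,910 = $2,448,930
Remaining days: (184 − 123) × $47,540 = $2,899,940
Per-day component: $2,448,930 + $2,899,940 = $5,348,870
Base plus per-day: $170,600 + $5,348,870 = $5,519,470
Enhancement: 20% of $5,519,470 = $1,103,894
Enhanced fine: $5,519,470 + $1,103,894 = $6,623,364
Cap at $9,032,300: $6,623,364 is within the cap, no reduction.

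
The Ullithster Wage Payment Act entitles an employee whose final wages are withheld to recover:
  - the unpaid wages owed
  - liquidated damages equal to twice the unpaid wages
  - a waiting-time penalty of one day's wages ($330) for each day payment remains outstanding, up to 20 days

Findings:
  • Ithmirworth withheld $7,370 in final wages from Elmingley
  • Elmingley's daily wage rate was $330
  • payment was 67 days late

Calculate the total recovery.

Doubled: 2 × $7,370 = $14,740
Penalty days: min(67, 20) = 20
Waiting-time penalty: 20 × $330 = $6,600
Total award: $7,370 + $14,740 + $6,600 = $28,710

Total award: $28,710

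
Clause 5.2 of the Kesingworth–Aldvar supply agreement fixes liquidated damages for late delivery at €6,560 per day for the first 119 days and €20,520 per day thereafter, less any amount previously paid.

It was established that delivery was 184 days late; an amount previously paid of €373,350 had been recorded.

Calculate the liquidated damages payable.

€1,741,090

First 119 days: 119 × €6,560 = €780,640
Remaining days: (184 − 119) × €20,520 = €1,333,800
Accrued per-day damages: €780,640 + €1,333,800 = €2,114,440
Less amount previously paid: €2,114,440 − €373,350 = €1,741,090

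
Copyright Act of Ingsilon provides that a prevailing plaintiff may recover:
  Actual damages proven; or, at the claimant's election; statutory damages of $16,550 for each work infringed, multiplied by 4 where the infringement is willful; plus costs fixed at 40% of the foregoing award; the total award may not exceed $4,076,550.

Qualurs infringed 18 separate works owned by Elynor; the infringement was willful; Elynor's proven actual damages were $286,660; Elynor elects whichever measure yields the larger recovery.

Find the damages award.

$1,668,240

Statutory damages: 18 × $16,550 = $297,900
Multiplied by 4: 4 × $297,900 = $1,191,600
Greater of actual damages ($286,660) or enhanced statutory damages ($1,191,600): $1,191,600
Costs: 40% of $1,191,600 = $476,640
Award plus costs: $1,191,600 + $476,640 = $1,668,240
Cap at $4,076,550: $1,668,240 is within the cap, no reduction.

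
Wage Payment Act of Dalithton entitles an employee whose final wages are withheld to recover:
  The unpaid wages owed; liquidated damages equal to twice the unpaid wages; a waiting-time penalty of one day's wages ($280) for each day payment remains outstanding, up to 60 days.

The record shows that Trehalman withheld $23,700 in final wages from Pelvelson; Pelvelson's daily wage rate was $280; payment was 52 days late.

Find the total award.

Doubled: 2 × $23,700 = $47,400
Penalty days: min(52, 60) = 52
Waiting-time penalty: 52 × $280 = $14,560
Total award: $23,700 + $47,400 + $14,560 = $85,660

$85,660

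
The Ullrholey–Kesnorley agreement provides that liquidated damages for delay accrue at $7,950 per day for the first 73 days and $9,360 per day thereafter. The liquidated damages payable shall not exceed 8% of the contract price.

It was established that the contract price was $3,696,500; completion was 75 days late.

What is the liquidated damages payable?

Liquidated damages: $295,720

First 73 days: 73 × $7,950 = $580,350
Remaining days: (75 − 73) × $9,360 = $18,720
Accrued per-day damages: $580,350 + $18,720 = $599,070
Cap: 8% of $3,696,500 = $295,720
Cap at $295,720: $599,070 exceeds the cap → $295,720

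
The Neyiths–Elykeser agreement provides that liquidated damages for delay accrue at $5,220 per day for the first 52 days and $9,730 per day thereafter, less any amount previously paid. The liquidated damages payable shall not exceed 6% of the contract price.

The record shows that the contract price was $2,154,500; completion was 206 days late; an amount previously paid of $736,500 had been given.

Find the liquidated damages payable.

First 52 days: 52 × $5,220 = $271,440
Remaining days: (206 − 52) × $9,730 = $1,498,420
Accrued per-day damages: $271,440 + $1,498,420 = $1,769,860
Less amount previously paid: $1,769,860 − $736,500 = $1,033,360
Cap: 6% of $2,154,500 = $129,270
Cap at $129,270: $1,033,360 exceeds the cap → $129,270

$129,270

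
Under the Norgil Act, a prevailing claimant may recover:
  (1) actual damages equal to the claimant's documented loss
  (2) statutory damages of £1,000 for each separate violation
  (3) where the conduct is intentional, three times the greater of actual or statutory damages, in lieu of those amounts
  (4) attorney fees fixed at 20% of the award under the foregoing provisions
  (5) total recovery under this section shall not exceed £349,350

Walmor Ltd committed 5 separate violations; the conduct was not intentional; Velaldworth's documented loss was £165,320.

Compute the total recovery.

Total recovery: £204,384

Statutory damages: 5 × £1,000 = £5,000
Conduct not intentional: the in-lieu enhancement does not apply.
Actual plus statutory damages: £165,320 + £5,000 = £170,320
Attorney fees: 20% of £170,320 = £34,064
Total before cap: £170,320 + £34,064 = £204,384
Cap at £349,350: £204,384 is within the cap, no reduction.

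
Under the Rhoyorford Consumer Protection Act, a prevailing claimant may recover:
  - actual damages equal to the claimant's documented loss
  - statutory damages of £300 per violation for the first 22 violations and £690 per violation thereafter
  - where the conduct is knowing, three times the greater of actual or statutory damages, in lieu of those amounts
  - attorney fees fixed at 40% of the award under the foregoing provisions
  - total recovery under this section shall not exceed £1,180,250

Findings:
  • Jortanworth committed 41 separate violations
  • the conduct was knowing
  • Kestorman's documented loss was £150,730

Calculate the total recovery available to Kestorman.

£633,066

First 22 violations: 22 × £300 = £6,600
Remaining violations: (41 − 22) × £690 = £13,110
Statutory damages: £6,600 + £13,110 = £19,710
Greater of actual damages (£150,730) or statutory damages (£19,710): £150,730
Trebled: 3 × £150,730 = £452,190
Attorney fees: 40% of £452,190 = £180,876
Total before cap: £452,190 + £180,876 = £633,066
Cap at £1,180,250: £633,066 is within the cap, no reduction.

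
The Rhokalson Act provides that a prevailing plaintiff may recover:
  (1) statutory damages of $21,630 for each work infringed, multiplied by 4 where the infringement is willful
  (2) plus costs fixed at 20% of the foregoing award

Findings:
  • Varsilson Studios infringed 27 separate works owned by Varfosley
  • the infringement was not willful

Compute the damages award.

Statutory damages: 27 × $21,630 = $584,010
Infringement not willful: no ×4 enhancement.
Costs: 20% of $584,010 = $116,802
Award plus costs: $584,010 + $116,802 = $700,812

$700,812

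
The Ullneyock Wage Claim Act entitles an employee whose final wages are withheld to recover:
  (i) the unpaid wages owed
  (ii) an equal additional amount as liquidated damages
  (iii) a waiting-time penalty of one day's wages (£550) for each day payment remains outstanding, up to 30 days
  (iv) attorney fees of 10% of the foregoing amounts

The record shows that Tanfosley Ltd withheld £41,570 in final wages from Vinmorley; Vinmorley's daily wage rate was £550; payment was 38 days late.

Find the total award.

£109,604

Liquidated damages (equal amount): £41,570
Penalty days: min(38, 30) = 30
Waiting-time penalty: 30 × £550 = £16,500
Subtotal: £41,570 + £41,570 + £16,500 = £99,640
Attorney fees: 10% of £99,640 = £9,964
Total award: £99,640 + £9,964 = £109,604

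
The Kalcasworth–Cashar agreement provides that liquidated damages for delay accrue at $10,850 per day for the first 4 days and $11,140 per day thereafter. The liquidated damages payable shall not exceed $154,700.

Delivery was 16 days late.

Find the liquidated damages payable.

$154,700

First 4 days: 4 × $10,850 = $43,400
Remaining days: (16 − 4) × $11,140 = $133,680
Accrued per-day damages: $43,400 + $133,680 = $177,080
Cap at $154,700: $177,080 exceeds the cap → $154,700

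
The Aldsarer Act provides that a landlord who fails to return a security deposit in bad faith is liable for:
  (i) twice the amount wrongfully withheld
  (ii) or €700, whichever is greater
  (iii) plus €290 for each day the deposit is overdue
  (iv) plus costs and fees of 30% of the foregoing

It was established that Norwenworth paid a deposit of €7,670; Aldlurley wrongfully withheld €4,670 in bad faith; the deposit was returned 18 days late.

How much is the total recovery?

€18,928

Doubled: 2 × €4,670 = €9,340
Minimum €700: €9,340 meets the minimum, no increase.
Late-return penalty: 18 × €290 = €5,220
Damages plus late penalty: €9,340 + €5,220 = €14,560
Costs and fees: 30% of €14,560 = €4,368
Total recovery: €14,560 + €4,368 = €18,928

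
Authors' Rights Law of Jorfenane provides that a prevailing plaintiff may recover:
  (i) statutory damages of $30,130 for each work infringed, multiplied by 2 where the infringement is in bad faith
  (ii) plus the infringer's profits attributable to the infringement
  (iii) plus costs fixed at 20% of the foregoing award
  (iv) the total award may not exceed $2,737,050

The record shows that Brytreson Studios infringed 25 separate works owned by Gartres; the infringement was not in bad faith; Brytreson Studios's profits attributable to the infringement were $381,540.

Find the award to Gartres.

Award: $1,361,748

Statutory damages: 25 × $30,130 = $753,250
Infringement not in bad faith: no ×2 enhancement.
Combined award: $753,250 + $381,540 = $1,134,790
Costs: 20% of $1,134,790 = $226,958
Award plus costs: $1,134,790 + $226,958 = $1,361,748
Cap at $2,737,050: $1,361,748 is within the cap, no reduction.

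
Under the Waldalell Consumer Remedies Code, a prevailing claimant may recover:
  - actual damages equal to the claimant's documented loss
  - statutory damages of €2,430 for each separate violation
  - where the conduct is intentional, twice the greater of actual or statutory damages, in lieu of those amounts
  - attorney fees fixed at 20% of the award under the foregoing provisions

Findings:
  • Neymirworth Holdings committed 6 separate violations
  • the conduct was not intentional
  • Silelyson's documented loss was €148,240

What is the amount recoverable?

Statutory damages: 6 × €2,430 = €14,580
Conduct not intentional: the in-lieu enhancement does not apply.
Actual plus statutory damages: €148,240 + €14,580 = €162,820
Attorney fees: 20% of €162,820 = €32,564
Total recovery: €162,820 + €32,564 = €195,384

Total recovery: €195,384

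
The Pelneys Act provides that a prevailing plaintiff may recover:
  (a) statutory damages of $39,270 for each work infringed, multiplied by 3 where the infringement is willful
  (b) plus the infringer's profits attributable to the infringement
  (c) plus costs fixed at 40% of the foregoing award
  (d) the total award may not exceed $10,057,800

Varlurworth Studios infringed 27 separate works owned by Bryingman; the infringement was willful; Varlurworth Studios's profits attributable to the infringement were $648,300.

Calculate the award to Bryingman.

Statutory damages: 27 × $39,270 = $1,060,290
Trebled: 3 × $1,060,290 = $3,180,870
Combined award: $3,180,870 + $648,300 = $3,829,170
Costs: 40% of $3,829,170 = $1,531,668
Award plus costs: $3,829,170 + $1,531,668 = $5,360,838
Cap at $10,057,800: $5,360,838 is within the cap, no reduction.

Award: $5,360,838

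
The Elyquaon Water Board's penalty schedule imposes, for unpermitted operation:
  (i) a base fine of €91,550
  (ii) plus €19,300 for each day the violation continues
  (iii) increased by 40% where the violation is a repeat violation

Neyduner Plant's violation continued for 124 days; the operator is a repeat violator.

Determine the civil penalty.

Per-day component: 124 × €19,300 = €2,393,200
Base plus per-day: €91,550 + €2,393,200 = €2,484,750
Enhancement: 40% of €2,484,750 = €993,900
Enhanced fine: €2,484,750 + €993,900 = €3,478,650

Civil penalty: €3,478,650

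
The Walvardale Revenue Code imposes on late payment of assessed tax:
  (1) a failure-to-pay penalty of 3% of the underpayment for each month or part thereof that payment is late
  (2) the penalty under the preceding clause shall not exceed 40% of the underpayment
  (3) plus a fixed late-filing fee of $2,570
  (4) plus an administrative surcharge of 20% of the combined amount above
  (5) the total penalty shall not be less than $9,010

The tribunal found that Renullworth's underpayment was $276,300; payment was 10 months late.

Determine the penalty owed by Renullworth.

Accrued rate: 3% × 10 = 30%, capped at 40% → 30%
Failure-to-pay penalty: 30% of $276,300 = $82,890
Penalty before surcharge: $82,890 + $2,570 = $85,460
Administrative surcharge: 20% of $85,460 = $17,092
Total penalty: $85,460 + $17,092 = $102,552
Minimum $9,010: $102,552 meets the minimum, no increase.

$102,552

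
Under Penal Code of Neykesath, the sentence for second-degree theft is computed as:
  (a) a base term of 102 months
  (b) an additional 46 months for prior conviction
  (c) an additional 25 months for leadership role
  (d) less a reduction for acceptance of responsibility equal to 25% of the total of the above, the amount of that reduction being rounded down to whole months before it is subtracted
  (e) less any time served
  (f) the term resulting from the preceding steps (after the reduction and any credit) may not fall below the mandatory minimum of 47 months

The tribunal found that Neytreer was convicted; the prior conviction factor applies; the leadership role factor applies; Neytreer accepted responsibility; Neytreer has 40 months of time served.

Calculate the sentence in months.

Prior conviction enhancement: +46 months
Leadership role enhancement: +25 months
Adjusted term: 102 months + 46 months + 25 months = 173 months
Acceptance of responsibility reduction: 25% of 173 months = 43 months (rounded down)
After reduction: 173 − 43 = 130 months
Less time served: 130 months − 40 months = 90 months
Minimum 47 months: 90 months meets the minimum, no increase.

90 months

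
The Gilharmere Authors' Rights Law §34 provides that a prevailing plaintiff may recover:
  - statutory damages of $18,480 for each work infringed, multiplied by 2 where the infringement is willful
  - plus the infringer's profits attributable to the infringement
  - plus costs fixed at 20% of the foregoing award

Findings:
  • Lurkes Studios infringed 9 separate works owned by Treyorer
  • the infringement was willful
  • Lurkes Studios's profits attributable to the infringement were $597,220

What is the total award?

Statutory damages: 9 × $18,480 = $166,320
Doubled: 2 × $166,320 = $332,640
Combined award: $332,640 + $597,220 = $929,860
Costs: 20% of $929,860 = $185,972
Award plus costs: $929,860 + $185,972 = $1,115,832

$1,115,832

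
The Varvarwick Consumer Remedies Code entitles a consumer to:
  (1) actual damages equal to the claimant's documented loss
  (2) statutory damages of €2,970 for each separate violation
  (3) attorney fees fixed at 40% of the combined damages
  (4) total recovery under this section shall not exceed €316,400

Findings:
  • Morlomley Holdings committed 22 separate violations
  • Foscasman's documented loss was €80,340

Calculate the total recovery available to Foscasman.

€203,952

Statutory damages: 22 × €2,970 = €65,340
Combined damages: €80,340 + €65,340 = €145,680
Attorney fees: 40% of €145,680 = €58,272
Total before cap: €145,680 + €58,272 = €203,952
Cap at €316,400: €203,952 is within the cap, no reduction.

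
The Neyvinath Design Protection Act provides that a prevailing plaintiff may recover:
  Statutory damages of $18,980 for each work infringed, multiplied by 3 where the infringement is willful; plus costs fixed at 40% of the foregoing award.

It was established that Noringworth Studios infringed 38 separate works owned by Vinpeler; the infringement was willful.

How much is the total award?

$3,029,208

Statutory damages: 38 × $18,980 = $721,240
Trebled: 3 × $721,240 = $2,163,720
Costs: 40% of $2,163,720 = $865,488
Award plus costs: $2,163,720 + $865,488 = $3,029,208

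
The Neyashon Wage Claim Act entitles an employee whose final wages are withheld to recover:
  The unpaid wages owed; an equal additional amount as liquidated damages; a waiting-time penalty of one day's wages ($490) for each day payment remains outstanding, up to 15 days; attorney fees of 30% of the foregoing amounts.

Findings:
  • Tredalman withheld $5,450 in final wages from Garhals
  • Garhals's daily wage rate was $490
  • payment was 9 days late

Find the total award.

$19,903

Liquidated damages (equal amount): $5,450
Penalty days: min(9, 15) = 9
Waiting-time penalty: 9 × $490 = $4,410
Subtotal: $5,450 + $5,450 + $4,410 = $15,310
Attorney fees: 30% of $15,310 = $4,593
Total award: $15,310 + $4,593 = $19,903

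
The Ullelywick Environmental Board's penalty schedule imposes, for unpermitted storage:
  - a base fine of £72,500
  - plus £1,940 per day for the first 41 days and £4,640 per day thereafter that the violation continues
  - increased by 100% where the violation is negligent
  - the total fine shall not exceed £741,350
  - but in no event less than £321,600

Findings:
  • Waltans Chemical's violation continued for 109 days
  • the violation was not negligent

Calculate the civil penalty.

First 41 days: 41 × £1,940 = £79,540
Remaining days: (109 − 41) × £4,640 = £315,520
Per-day component: £79,540 + £315,520 = £395,060
Base plus per-day: £72,500 + £395,060 = £467,560
The violation was not negligent: no 100% increase.
Cap at £741,350: £467,560 is within the cap, no reduction.
Minimum £321,600: £467,560 meets the minimum, no increase.

£467,560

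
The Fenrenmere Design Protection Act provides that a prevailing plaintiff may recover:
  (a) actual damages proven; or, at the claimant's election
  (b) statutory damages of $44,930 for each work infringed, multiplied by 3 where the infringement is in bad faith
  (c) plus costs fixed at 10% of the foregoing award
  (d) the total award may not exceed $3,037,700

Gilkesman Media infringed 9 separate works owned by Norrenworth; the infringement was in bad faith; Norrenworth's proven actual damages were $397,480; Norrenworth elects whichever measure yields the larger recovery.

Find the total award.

$1,334,421

Statutory damages: 9 × $44,930 = $404,370
Trebled: 3 × $404,370 = $1,213,110
Greater of actual damages ($397,480) or enhanced statutory damages ($1,213,110): $1,213,110
Costs: 10% of $1,213,110 = $121,311
Award plus costs: $1,213,110 + $121,311 = $1,334,421
Cap at $3,037,700: $1,334,421 is within the cap, no reduction.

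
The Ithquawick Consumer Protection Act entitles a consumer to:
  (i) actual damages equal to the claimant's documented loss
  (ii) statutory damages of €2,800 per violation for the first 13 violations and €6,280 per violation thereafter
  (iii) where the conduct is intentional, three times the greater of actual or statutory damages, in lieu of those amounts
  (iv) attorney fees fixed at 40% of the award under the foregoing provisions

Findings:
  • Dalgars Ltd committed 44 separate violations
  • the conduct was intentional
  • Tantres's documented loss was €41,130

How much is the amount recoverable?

First 13 violations: 13 × €2,800 = €36,400
Remaining violations: (44 − 13) × €6,280 = €194,680
Statutory damages: €36,400 + €194,680 = €231,080
Greater of actual damages (€41,130) or statutory damages (€231,080): €231,080
Trebled: 3 × €231,080 = €693,240
Attorney fees: 40% of €693,240 = €277,296
Total recovery: €693,240 + €277,296 = €970,536

€970,536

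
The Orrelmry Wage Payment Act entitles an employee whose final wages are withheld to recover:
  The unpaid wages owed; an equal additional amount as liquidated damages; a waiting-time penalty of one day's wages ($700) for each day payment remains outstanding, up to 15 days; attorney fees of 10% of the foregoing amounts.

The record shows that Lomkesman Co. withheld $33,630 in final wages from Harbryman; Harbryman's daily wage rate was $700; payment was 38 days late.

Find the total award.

Total award: $85,536

Liquidated damages (equal amount): $33,630
Penalty days: min(38, 15) = 15
Waiting-time penalty: 15 × $700 = $10,500
Subtotal: $33,630 + $33,630 + $10,500 = $77,760
Attorney fees: 10% of $77,760 = $7,776
Total award: $77,760 + $7,776 = $85,536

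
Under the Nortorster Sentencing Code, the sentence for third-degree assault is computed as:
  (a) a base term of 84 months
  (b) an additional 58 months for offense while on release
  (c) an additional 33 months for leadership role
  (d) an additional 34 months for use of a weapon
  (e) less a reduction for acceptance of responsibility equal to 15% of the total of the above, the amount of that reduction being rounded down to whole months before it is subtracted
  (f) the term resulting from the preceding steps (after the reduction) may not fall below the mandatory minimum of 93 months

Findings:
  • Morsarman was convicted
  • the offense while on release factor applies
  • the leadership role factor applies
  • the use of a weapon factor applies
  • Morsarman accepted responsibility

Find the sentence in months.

Sentence: 178 months

Offense while on release enhancement: +58 months
Leadership role enhancement: +33 months
Use of a weapon enhancement: +34 months
Adjusted term: 84 months + 58 months + 33 months + 34 months = 209 months
Acceptance of responsibility reduction: 15% of 209 months = 31 months (rounded down)
After reduction: 209 − 31 = 178 months
Minimum 93 months: 178 months meets the minimum, no increase.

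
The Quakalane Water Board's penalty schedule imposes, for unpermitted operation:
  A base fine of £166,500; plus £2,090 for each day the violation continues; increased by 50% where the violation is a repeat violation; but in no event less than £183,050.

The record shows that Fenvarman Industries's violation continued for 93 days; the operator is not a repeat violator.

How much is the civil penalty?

Per-day component: 93 × £2,090 = £194,370
Base plus per-day: £166,500 + £194,370 = £360,870
The operator is not a repeat violator: no 50% increase.
Minimum £183,050: £360,870 meets the minimum, no increase.

£360,870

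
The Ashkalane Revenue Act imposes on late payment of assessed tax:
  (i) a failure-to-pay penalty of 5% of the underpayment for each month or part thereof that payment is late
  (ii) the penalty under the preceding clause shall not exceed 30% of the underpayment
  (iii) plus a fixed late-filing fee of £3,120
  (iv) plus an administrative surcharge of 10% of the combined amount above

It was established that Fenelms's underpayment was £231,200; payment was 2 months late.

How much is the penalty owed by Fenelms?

£28,864

Accrued rate: 5% × 2 = 10%, capped at 30% → 10%
Failure-to-pay penalty: 10% of £231,200 = £23,120
Penalty before surcharge: £23,120 + £3,120 = £26,240
Administrative surcharge: 10% of £26,240 = £2,624
Total penalty: £26,240 + £2,624 = £28,864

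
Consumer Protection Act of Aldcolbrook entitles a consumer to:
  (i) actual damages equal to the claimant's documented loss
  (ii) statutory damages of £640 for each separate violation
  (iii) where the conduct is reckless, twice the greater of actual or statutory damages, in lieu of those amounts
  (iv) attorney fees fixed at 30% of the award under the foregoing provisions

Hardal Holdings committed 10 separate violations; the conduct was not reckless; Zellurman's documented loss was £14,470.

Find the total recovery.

Statutory damages: 10 × £640 = £6,400
Conduct not reckless: the in-lieu enhancement does not apply.
Actual plus statutory damages: £14,470 + £6,400 = £20,870
Attorney fees: 30% of £20,870 = £6,261
Total recovery: £20,870 + £6,261 = £27,131

£27,131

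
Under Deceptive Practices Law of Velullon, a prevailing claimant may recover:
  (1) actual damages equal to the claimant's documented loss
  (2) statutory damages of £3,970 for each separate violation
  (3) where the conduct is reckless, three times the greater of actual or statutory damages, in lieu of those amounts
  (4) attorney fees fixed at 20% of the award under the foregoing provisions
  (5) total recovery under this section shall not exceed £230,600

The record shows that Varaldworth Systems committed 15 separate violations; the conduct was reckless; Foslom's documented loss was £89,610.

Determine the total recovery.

£230,600

Statutory damages: 15 × £3,970 = £59,550
Greater of actual damages (£89,610) or statutory damages (£59,550): £89,610
Trebled: 3 × £89,610 = £268,830
Attorney fees: 20% of £268,830 = £53,766
Total before cap: £268,830 + £53,766 = £322,596
Cap at £230,600: £322,596 exceeds the cap → £230,600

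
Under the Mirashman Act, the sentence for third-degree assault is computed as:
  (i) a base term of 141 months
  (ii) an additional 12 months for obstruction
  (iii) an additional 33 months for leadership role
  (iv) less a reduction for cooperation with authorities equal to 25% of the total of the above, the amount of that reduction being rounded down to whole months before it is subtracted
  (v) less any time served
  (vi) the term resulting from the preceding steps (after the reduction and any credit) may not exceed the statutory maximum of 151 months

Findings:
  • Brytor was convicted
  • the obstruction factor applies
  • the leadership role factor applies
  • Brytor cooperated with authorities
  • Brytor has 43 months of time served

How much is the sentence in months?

97 months

Obstruction enhancement: +12 months
Leadership role enhancement: +33 months
Adjusted term: 141 months + 12 months + 33 months = 186 months
Cooperation with authorities reduction: 25% of 186 months = 46 months (rounded down)
After reduction: 186 − 46 = 140 months
Less time served: 140 months − 43 months = 97 months
Cap at 151 months: 97 months is within the cap, no reduction.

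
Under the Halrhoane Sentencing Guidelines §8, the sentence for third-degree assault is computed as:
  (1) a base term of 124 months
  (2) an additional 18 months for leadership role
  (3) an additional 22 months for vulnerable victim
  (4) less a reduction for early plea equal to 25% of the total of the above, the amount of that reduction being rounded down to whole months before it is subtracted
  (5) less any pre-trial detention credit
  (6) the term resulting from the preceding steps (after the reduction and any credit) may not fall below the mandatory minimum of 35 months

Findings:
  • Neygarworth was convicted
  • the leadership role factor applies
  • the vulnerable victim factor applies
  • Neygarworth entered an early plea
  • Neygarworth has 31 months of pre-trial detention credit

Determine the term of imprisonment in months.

Leadership role enhancement: +18 months
Vulnerable victim enhancement: +22 months
Adjusted term: 124 months + 18 months + 22 months = 164 months
Early plea reduction: 25% of 164 months = 41 months (rounded down)
After reduction: 164 − 41 = 123 months
Less pre-trial detention credit: 123 months − 31 months = 92 months
Minimum 35 months: 92 months meets the minimum, no increase.

92 months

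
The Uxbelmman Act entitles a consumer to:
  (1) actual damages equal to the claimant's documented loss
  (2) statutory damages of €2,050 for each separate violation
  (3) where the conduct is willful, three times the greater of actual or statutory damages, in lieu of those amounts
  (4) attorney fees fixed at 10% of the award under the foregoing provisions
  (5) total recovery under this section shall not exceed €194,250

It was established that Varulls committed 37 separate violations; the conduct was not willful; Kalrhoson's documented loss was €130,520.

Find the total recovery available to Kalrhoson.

Statutory damages: 37 × €2,050 = €75,850
Conduct not willful: the in-lieu enhancement does not apply.
Actual plus statutory damages: €130,520 + €75,850 = €206,370
Attorney fees: 10% of €206,370 = €20,637
Total before cap: €206,370 + €20,637 = €227,007
Cap at €194,250: €227,007 exceeds the cap → €194,250

€194,250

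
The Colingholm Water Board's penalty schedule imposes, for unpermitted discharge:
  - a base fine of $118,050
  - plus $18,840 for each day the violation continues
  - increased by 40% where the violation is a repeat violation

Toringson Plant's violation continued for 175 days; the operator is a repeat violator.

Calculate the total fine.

Per-day component: 175 × $18,840 = $3,297,000
Base plus per-day: $118,050 + $3,297,000 = $3,415,050
Enhancement: 40% of $3,415,050 = $1,366,020
Enhanced fine: $3,415,050 + $1,366,020 = $4,781,070

$4,781,070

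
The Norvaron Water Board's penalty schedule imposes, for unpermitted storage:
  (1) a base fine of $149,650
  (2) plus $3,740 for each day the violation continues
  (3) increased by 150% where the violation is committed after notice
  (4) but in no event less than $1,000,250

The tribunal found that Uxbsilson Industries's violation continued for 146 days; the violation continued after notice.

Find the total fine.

Per-day component: 146 × $3,740 = $546,040
Base plus per-day: $149,650 + $546,040 = $695,690
Enhancement: 150% of $695,690 = $1,043,535
Enhanced fine: $695,690 + $1,043,535 = $1,739,225
Minimum $1,000,250: $1,739,225 meets the minimum, no increase.

Civil penalty: $1,739,225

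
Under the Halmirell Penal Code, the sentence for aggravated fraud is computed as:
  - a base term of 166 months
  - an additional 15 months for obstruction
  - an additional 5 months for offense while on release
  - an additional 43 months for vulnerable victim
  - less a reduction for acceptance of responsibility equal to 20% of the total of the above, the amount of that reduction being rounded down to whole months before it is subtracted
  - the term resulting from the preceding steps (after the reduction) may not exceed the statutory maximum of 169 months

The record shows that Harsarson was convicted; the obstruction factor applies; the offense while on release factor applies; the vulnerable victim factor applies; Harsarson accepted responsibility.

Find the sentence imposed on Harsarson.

169 months

Obstruction enhancement: +15 months
Offense while on release enhancement: +5 months
Vulnerable victim enhancement: +43 months
Adjusted term: 166 months + 15 months + 5 months + 43 months = 229 months
Acceptance of responsibility reduction: 20% of 229 months = 45 months (rounded down)
After reduction: 229 − 45 = 184 months
Cap at 169 months: 184 months exceeds the cap → 169 months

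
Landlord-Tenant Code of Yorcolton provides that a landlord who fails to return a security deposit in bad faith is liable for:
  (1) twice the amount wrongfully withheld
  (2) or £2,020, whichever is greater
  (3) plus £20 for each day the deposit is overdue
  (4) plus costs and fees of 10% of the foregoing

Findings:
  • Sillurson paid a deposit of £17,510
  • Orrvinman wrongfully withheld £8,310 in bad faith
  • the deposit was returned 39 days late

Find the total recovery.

Doubled: 2 × £8,310 = £16,620
Minimum £2,020: £16,620 meets the minimum, no increase.
Late-return penalty: 39 × £20 = £780
Damages plus late penalty: £16,620 + £780 = £17,400
Costs and fees: 10% of £17,400 = £1,740
Total recovery: £17,400 + £1,740 = £19,140

£19,140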